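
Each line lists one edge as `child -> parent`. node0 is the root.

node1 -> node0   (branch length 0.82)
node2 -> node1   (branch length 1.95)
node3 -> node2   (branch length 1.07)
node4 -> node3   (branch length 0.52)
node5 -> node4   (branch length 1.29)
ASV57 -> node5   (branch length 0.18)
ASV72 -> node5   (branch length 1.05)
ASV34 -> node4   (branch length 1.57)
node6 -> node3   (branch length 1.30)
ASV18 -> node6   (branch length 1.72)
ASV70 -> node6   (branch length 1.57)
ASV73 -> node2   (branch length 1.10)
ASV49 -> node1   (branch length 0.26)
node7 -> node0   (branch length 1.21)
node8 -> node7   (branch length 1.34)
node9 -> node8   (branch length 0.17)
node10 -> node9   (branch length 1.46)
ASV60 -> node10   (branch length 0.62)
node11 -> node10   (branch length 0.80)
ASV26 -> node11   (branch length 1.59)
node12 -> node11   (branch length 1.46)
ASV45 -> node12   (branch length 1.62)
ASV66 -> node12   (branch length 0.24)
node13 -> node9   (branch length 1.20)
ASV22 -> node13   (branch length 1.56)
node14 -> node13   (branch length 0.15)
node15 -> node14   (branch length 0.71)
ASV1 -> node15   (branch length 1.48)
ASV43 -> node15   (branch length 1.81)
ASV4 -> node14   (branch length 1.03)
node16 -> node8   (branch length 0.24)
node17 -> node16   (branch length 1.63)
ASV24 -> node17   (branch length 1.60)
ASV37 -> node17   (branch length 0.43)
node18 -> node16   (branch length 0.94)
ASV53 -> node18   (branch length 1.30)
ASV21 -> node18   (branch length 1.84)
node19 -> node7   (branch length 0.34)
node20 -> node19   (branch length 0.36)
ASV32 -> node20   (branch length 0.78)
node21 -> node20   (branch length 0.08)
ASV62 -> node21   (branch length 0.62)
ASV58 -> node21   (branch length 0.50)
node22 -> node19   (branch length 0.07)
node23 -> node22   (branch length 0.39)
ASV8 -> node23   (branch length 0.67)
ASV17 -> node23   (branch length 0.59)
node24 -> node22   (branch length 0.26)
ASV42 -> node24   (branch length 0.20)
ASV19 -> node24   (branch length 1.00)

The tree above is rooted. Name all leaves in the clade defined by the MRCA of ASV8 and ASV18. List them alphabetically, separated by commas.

Tracing ASV8: it sits inside (ASV8,ASV17).
Tracing ASV18: it sits inside (ASV18,ASV70).
The smallest clade enclosing both is the whole tree (their MRCA is the root), so the answer is all 26 tips in alphabetical order.

ASV1, ASV17, ASV18, ASV19, ASV21, ASV22, ASV24, ASV26, ASV32, ASV34, ASV37, ASV4, ASV42, ASV43, ASV45, ASV49, ASV53, ASV57, ASV58, ASV60, ASV62, ASV66, ASV70, ASV72, ASV73, ASV8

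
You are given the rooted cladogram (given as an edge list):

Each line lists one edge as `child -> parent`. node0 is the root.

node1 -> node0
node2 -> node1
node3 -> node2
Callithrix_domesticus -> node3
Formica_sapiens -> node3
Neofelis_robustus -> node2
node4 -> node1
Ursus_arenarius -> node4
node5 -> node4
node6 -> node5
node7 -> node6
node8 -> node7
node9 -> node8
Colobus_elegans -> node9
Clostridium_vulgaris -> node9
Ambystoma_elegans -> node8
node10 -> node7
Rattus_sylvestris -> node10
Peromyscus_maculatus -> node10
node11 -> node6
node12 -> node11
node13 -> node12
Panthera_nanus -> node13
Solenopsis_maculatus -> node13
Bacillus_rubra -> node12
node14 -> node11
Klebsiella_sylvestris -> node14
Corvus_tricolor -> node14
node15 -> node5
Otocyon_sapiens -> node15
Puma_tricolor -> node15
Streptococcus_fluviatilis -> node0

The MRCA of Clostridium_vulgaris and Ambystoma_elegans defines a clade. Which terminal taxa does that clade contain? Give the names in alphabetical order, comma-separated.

Ambystoma_elegans, Clostridium_vulgaris, Colobus_elegans

Tracing Clostridium_vulgaris: it sits inside (Colobus_elegans,Clostridium_vulgaris).
Tracing Ambystoma_elegans: it sits inside ((Colobus_elegans,Clostridium_vulgaris),Ambystoma_elegans).
The smallest clade enclosing both is ((Colobus_elegans,Clostridium_vulgaris),Ambystoma_elegans); the answer is its 3 terminal taxa in alphabetical order.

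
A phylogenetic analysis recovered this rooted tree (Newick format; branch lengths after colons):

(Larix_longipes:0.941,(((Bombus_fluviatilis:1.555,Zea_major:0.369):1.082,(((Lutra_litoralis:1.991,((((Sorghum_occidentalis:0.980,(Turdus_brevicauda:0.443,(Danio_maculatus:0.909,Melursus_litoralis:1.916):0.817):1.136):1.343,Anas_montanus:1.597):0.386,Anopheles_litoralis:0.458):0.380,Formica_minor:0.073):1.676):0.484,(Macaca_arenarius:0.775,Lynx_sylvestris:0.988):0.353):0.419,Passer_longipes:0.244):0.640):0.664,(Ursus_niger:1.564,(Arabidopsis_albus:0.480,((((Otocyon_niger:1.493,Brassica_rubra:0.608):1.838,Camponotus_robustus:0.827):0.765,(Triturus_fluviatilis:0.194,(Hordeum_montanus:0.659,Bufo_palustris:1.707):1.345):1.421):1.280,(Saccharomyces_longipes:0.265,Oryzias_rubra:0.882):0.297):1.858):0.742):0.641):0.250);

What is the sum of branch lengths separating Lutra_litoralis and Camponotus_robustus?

10.311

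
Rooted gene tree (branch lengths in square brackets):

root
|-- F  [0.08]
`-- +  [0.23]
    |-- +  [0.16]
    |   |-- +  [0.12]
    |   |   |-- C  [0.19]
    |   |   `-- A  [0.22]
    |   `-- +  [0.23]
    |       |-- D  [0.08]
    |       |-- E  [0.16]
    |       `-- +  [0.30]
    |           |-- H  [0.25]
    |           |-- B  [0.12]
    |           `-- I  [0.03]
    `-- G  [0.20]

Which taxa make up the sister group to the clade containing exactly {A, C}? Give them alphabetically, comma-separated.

The clade containing exactly {A, C} attaches to the tree at the node subtending ((C,A),(D,E,(H,B,I))).
The other lineage descending from that same node — the sister group — is (D,E,(H,B,I)); its 5 tips in alphabetical order are the answer.

B, D, E, H, I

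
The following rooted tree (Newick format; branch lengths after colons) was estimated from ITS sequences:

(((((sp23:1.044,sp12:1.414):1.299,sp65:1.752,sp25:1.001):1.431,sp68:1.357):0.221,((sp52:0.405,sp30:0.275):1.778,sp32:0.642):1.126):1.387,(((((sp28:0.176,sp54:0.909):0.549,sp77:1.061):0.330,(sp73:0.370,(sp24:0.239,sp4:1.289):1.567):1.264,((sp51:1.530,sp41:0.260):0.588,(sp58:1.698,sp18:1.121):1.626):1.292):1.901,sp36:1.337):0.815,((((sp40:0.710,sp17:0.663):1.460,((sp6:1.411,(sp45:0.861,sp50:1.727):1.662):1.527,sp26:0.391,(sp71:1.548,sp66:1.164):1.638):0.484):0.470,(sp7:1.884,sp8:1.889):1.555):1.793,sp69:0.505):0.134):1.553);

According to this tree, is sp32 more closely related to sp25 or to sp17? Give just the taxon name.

sp25

The MRCA of sp32 and sp25 subtends ((((sp23,sp12),sp65,sp25),sp68),((sp52,sp30),sp32)) (8 taxa).
The MRCA of sp32 and sp17 is the root, subtending the entire tree (30 taxa).
The first is nested inside the second, so sp32 shares a more recent common ancestor with sp25.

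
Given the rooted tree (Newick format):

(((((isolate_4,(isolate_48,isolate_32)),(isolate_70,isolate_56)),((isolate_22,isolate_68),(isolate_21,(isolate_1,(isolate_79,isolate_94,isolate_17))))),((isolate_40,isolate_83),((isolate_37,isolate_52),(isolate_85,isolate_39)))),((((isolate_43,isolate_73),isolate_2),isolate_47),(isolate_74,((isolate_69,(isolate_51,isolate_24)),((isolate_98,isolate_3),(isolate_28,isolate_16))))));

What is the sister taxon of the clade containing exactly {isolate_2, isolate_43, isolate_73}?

isolate_47

The clade containing exactly {isolate_2, isolate_43, isolate_73} attaches to the tree at the node subtending (((isolate_43,isolate_73),isolate_2),isolate_47).
The other lineage descending from that same node — the sister group — is the single tip isolate_47.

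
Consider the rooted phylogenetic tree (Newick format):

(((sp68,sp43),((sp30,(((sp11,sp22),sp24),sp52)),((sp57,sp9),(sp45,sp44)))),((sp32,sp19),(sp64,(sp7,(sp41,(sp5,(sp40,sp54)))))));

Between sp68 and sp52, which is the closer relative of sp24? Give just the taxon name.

sp52

The MRCA of sp24 and sp52 subtends (((sp11,sp22),sp24),sp52) (4 taxa).
The MRCA of sp24 and sp68 subtends ((sp68,sp43),((sp30,(((sp11,sp22),sp24),sp52)),((sp57,sp9),(sp45,sp44)))) (11 taxa).
The first is nested inside the second, so sp24 shares a more recent common ancestor with sp52.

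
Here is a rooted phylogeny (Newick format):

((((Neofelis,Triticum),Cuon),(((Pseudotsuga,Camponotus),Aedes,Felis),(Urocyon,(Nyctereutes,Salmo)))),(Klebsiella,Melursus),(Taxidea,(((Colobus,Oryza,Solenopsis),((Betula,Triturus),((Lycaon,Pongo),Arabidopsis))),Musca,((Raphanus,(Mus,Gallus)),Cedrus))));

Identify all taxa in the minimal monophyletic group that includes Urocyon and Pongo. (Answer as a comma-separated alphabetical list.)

Tracing Urocyon: it sits inside (Urocyon,(Nyctereutes,Salmo)).
Tracing Pongo: it sits inside (Lycaon,Pongo).
The smallest clade enclosing both is the whole tree (their MRCA is the root), so the answer is all 26 tips in alphabetical order.

Aedes, Arabidopsis, Betula, Camponotus, Cedrus, Colobus, Cuon, Felis, Gallus, Klebsiella, Lycaon, Melursus, Mus, Musca, Neofelis, Nyctereutes, Oryza, Pongo, Pseudotsuga, Raphanus, Salmo, Solenopsis, Taxidea, Triticum, Triturus, Urocyon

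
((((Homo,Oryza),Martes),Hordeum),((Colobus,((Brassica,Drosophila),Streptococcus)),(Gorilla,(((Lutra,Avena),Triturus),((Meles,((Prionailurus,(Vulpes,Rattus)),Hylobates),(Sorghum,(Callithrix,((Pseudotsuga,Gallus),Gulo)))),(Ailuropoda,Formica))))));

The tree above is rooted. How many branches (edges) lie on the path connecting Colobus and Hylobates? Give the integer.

8

The MRCA of Colobus and Hylobates is the node subtending ((Colobus,((Brassica,Drosophila),Streptococcus)),(Gorilla,(((Lutra,Avena),Triturus),((Meles,((Prionailurus,(Vulpes,Rattus)),Hylobates),(Sorghum,(Callithrix,((Pseudotsuga,Gallus),Gulo)))),(Ailuropoda,Formica))))).
From Colobus up to that node: 2 branches. From Hylobates up to the same node: 6 branches. Total: 2 + 6 = 8.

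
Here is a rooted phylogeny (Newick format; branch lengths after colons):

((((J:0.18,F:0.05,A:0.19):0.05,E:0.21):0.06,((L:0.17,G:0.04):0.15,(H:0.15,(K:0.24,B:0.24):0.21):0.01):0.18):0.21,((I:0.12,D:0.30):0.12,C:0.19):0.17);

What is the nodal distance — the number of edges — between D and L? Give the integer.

7

The MRCA of D and L is the root of the tree.
From D up to that node: 3 branches. From L up to the same node: 4 branches. Total: 3 + 4 = 7.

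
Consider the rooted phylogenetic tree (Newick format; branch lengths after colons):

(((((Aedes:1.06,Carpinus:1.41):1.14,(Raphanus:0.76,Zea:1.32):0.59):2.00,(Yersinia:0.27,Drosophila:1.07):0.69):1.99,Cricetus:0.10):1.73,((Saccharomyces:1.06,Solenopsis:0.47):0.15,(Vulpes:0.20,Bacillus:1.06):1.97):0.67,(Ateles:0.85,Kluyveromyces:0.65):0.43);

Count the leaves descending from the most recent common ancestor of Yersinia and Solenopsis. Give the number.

The MRCA of Yersinia and Solenopsis is the root, so the clade is the entire tree.
That clade contains 13 terminal taxa: Aedes, Ateles, Bacillus, Carpinus, Cricetus, Drosophila, Kluyveromyces, Raphanus, Saccharomyces, Solenopsis, Vulpes, Yersinia, Zea.

13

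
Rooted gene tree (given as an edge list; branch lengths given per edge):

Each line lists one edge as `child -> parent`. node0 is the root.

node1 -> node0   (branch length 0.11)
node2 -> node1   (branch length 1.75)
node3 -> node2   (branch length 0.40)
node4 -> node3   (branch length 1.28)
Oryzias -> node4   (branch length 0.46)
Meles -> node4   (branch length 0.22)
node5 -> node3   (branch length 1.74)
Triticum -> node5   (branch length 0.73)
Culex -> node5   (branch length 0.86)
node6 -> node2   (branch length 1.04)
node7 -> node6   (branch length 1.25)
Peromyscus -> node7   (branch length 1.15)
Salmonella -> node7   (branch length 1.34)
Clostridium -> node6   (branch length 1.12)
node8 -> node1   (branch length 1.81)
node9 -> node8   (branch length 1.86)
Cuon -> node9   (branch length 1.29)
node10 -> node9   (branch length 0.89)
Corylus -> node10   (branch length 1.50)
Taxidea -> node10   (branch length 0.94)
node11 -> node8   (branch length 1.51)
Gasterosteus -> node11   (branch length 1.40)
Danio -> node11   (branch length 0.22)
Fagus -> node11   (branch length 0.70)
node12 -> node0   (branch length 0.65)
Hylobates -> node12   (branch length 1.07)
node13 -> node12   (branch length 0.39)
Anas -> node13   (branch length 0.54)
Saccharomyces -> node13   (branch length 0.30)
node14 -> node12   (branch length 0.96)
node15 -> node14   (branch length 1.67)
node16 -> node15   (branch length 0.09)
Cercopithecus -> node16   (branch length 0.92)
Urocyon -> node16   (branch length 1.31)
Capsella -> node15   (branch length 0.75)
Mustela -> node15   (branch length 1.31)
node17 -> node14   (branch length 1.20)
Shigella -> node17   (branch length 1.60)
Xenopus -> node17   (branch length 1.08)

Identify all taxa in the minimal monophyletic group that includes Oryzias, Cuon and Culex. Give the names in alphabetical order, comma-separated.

Clostridium, Corylus, Culex, Cuon, Danio, Fagus, Gasterosteus, Meles, Oryzias, Peromyscus, Salmonella, Taxidea, Triticum

Tracing Oryzias: it sits inside (Oryzias,Meles).
Tracing Cuon: it sits inside (Cuon,(Corylus,Taxidea)).
Tracing Culex: it sits inside (Triticum,Culex).
The smallest clade enclosing all 3 is ((((Oryzias,Meles),(Triticum,Culex)),((Peromyscus,Salmonella),Clostridium)),((Cuon,(Corylus,Taxidea)),(Gasterosteus,Danio,Fagus))); the answer is its 13 terminal taxa in alphabetical order.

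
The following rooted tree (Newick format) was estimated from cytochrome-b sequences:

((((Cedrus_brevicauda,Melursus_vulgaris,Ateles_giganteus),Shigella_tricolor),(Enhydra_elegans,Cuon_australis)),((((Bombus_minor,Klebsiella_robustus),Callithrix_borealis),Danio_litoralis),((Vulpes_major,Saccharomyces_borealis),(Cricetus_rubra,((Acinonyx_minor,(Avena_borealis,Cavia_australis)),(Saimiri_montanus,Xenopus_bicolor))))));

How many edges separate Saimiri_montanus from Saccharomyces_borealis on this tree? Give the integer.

6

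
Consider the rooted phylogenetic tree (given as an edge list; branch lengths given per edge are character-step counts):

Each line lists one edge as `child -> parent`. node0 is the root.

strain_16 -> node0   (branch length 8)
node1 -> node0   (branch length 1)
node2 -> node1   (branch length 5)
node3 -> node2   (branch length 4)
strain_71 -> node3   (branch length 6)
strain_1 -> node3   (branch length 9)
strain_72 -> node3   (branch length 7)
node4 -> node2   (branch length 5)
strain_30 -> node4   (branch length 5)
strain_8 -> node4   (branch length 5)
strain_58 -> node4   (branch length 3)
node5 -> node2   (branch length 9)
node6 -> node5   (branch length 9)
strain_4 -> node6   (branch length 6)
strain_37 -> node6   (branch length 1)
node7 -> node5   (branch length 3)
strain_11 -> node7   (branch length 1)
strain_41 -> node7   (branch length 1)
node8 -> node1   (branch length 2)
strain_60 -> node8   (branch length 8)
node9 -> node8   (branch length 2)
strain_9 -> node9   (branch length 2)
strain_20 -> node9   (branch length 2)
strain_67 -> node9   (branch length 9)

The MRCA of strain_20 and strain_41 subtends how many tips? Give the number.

14

The MRCA of strain_20 and strain_41 is the node subtending (((strain_71,strain_1,strain_72),(strain_30,strain_8,strain_58),((strain_4,strain_37),(strain_11,strain_41))),(strain_60,(strain_9,strain_20,strain_67))).
That clade contains 14 terminal taxa: strain_1, strain_11, strain_20, strain_30, strain_37, strain_4, strain_41, strain_58, strain_60, strain_67, strain_71, strain_72, strain_8, strain_9.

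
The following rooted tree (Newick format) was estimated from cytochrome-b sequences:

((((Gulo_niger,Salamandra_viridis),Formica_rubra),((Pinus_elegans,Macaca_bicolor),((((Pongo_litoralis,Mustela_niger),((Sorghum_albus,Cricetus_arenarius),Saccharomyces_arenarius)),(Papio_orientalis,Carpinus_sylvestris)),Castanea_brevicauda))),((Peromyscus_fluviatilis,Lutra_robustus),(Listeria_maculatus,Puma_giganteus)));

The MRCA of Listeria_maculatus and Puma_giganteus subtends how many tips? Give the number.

2

The MRCA of Listeria_maculatus and Puma_giganteus is the node subtending (Listeria_maculatus,Puma_giganteus).
That clade contains 2 terminal taxa: Listeria_maculatus, Puma_giganteus.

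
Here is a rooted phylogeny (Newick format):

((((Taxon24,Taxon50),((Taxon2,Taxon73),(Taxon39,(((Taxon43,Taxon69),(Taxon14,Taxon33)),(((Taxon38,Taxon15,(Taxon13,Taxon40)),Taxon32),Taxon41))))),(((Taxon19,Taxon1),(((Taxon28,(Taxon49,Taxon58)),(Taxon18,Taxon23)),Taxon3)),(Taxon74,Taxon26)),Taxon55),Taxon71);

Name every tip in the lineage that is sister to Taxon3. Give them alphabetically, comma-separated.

Taxon3 attaches to the tree at the node subtending (((Taxon28,(Taxon49,Taxon58)),(Taxon18,Taxon23)),Taxon3).
The other lineage descending from that same node — the sister group — is ((Taxon28,(Taxon49,Taxon58)),(Taxon18,Taxon23)); its 5 tips in alphabetical order are the answer.

Taxon18, Taxon23, Taxon28, Taxon49, Taxon58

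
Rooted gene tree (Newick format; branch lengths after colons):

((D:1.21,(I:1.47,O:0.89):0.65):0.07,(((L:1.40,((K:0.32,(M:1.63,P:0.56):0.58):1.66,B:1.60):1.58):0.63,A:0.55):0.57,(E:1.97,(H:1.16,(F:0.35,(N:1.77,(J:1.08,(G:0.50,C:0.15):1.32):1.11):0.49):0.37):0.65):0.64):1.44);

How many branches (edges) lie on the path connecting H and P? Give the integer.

9

The MRCA of H and P is the node subtending (((L,((K,(M,P)),B)),A),(E,(H,(F,(N,(J,(G,C))))))).
From H up to that node: 3 branches. From P up to the same node: 6 branches. Total: 3 + 6 = 9.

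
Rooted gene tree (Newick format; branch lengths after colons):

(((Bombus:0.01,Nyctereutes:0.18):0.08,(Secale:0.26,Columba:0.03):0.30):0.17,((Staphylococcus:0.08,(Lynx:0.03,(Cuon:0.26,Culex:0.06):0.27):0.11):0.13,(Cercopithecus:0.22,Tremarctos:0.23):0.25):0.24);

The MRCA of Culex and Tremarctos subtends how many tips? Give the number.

The MRCA of Culex and Tremarctos is the node subtending ((Staphylococcus,(Lynx,(Cuon,Culex))),(Cercopithecus,Tremarctos)).
That clade contains 6 terminal taxa: Cercopithecus, Culex, Cuon, Lynx, Staphylococcus, Tremarctos.

6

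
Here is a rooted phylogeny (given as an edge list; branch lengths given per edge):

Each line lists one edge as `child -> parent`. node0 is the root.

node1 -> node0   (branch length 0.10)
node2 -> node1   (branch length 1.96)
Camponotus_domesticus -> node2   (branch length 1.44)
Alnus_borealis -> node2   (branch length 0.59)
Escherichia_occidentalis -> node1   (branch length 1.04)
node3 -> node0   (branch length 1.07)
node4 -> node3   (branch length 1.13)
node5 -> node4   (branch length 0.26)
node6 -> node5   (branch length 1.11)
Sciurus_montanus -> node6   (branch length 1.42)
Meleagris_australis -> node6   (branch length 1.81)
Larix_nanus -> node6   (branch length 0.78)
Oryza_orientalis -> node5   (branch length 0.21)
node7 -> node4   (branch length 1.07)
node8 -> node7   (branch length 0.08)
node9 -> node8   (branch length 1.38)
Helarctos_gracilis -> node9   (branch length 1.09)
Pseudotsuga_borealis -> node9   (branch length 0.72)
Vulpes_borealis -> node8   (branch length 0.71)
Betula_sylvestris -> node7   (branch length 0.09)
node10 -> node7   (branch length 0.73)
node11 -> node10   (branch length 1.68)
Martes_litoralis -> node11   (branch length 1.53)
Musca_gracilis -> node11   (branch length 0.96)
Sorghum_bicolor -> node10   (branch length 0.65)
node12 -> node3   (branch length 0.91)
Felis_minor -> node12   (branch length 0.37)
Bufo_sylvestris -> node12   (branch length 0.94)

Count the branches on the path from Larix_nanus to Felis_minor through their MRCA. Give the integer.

6

The MRCA of Larix_nanus and Felis_minor is the node subtending ((((Sciurus_montanus,Meleagris_australis,Larix_nanus),Oryza_orientalis),(((Helarctos_gracilis,Pseudotsuga_borealis),Vulpes_borealis),Betula_sylvestris,((Martes_litoralis,Musca_gracilis),Sorghum_bicolor))),(Felis_minor,Bufo_sylvestris)).
From Larix_nanus up to that node: 4 branches. From Felis_minor up to the same node: 2 branches. Total: 4 + 2 = 6.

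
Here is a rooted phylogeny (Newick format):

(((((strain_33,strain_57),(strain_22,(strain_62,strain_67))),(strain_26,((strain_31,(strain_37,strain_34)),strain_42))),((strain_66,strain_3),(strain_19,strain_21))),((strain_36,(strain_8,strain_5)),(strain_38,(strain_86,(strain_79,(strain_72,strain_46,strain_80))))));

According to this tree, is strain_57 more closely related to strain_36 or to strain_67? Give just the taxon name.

strain_67

The MRCA of strain_57 and strain_67 subtends ((strain_33,strain_57),(strain_22,(strain_62,strain_67))) (5 taxa).
The MRCA of strain_57 and strain_36 is the root, subtending the entire tree (23 taxa).
The first is nested inside the second, so strain_57 shares a more recent common ancestor with strain_67.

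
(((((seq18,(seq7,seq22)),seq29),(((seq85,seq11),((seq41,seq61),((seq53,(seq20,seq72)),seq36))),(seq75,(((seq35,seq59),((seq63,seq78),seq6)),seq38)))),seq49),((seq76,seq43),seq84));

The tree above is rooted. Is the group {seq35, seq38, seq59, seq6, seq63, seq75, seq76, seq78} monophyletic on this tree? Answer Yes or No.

The MRCA of the listed taxa is the root, so the smallest clade containing them is the whole tree.
That clade also contains seq11, seq18, seq20, seq22, seq29, seq36, seq41, seq43, seq49, seq53, seq61, seq7, seq72, seq84, seq85, which are not in the proposed group, so the group is not monophyletic.

No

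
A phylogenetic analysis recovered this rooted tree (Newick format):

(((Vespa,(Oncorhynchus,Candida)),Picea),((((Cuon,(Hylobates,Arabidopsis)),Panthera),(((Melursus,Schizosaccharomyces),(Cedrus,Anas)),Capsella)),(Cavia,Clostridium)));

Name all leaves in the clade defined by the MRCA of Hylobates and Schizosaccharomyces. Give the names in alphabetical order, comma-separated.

Tracing Hylobates: it sits inside (Hylobates,Arabidopsis).
Tracing Schizosaccharomyces: it sits inside (Melursus,Schizosaccharomyces).
The smallest clade enclosing both is (((Cuon,(Hylobates,Arabidopsis)),Panthera),(((Melursus,Schizosaccharomyces),(Cedrus,Anas)),Capsella)); the answer is its 9 terminal taxa in alphabetical order.

Anas, Arabidopsis, Capsella, Cedrus, Cuon, Hylobates, Melursus, Panthera, Schizosaccharomyces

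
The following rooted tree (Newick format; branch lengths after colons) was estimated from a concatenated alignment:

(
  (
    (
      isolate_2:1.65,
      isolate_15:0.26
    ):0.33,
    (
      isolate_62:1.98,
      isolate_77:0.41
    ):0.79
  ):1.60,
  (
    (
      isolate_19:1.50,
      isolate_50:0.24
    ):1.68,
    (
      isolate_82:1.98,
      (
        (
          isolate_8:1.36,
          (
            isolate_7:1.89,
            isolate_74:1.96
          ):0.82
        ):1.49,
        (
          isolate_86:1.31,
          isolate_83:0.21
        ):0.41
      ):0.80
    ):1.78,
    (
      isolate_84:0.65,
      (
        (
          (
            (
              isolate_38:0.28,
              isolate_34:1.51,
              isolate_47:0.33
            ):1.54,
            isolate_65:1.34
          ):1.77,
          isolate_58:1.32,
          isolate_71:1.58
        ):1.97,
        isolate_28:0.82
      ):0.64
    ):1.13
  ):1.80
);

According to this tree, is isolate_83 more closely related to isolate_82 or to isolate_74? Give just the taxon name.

isolate_74

The MRCA of isolate_83 and isolate_74 subtends ((isolate_8,(isolate_7,isolate_74)),(isolate_86,isolate_83)) (5 taxa).
The MRCA of isolate_83 and isolate_82 subtends (isolate_82,((isolate_8,(isolate_7,isolate_74)),(isolate_86,isolate_83))) (6 taxa).
The first is nested inside the second, so isolate_83 shares a more recent common ancestor with isolate_74.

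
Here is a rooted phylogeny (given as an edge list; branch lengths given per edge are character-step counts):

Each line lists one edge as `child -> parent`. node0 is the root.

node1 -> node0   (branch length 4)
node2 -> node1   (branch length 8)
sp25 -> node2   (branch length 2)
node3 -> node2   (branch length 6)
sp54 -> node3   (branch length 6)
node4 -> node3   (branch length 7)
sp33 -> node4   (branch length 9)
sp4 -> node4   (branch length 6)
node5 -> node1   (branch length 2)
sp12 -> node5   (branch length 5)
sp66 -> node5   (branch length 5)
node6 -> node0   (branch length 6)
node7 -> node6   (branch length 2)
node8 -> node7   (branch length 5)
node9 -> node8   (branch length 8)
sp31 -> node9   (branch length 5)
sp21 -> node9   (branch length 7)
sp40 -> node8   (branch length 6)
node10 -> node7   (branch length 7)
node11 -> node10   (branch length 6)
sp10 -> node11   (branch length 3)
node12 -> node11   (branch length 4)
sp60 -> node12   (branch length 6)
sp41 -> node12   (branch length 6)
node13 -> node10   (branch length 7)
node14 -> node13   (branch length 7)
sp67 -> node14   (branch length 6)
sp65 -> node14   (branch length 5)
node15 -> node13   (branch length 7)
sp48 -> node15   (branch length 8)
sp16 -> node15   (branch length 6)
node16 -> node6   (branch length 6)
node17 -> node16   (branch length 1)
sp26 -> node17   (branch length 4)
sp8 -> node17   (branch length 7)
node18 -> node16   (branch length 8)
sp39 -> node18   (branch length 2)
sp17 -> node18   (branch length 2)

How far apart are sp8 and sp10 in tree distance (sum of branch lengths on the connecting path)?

The path runs sp8 → … → MRCA → … → sp10; the MRCA is the node subtending ((((sp31,sp21),sp40),((sp10,(sp60,sp41)),((sp67,sp65),(sp48,sp16)))),((sp26,sp8),(sp39,sp17))).
Branch lengths along that path: 7 + 1 + 6 + 2 + 7 + 6 + 3 = 32.

32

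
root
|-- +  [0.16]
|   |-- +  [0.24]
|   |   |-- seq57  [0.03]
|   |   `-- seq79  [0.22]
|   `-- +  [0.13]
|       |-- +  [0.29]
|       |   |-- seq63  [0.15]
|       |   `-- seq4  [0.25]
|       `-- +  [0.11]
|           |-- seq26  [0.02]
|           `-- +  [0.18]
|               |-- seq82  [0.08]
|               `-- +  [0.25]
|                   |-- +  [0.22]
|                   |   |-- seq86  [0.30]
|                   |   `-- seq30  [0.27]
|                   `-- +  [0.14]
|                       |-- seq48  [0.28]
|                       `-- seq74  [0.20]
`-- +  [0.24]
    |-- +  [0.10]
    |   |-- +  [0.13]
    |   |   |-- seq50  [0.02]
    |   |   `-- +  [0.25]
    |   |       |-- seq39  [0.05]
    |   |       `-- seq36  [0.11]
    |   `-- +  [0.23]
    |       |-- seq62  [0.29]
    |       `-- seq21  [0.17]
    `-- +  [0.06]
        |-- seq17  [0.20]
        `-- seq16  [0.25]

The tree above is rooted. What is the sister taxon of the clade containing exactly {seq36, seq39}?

seq50

The clade containing exactly {seq36, seq39} attaches to the tree at the node subtending (seq50,(seq39,seq36)).
The other lineage descending from that same node — the sister group — is the single tip seq50.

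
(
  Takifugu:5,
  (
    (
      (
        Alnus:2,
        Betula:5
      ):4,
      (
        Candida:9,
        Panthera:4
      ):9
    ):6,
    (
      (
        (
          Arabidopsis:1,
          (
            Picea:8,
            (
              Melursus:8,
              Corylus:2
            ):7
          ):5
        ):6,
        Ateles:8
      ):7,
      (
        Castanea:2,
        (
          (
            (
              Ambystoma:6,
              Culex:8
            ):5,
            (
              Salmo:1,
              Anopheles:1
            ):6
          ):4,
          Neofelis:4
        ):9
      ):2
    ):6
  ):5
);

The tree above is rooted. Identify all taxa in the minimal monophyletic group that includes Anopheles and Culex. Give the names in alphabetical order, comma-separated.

Ambystoma, Anopheles, Culex, Salmo

Tracing Anopheles: it sits inside (Salmo,Anopheles).
Tracing Culex: it sits inside (Ambystoma,Culex).
The smallest clade enclosing both is ((Ambystoma,Culex),(Salmo,Anopheles)); the answer is its 4 terminal taxa in alphabetical order.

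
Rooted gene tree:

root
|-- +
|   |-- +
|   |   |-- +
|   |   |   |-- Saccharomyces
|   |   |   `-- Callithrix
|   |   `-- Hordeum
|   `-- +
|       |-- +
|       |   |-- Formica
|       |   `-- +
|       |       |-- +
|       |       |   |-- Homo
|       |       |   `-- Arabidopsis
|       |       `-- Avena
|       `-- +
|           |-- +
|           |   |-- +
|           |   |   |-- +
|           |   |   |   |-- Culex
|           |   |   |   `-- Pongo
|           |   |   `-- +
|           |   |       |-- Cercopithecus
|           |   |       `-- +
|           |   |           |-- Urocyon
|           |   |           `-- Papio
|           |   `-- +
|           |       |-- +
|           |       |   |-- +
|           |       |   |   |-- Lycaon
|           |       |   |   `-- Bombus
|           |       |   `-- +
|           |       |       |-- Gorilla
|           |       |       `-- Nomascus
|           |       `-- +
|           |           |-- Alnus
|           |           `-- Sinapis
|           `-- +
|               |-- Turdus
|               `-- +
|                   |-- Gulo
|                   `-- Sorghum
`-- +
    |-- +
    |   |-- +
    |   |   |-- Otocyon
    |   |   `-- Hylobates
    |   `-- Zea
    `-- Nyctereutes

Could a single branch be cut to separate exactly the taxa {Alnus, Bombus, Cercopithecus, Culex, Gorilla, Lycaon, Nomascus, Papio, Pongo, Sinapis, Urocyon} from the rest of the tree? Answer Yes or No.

Yes

The most recent common ancestor of these taxa subtends (((Culex,Pongo),(Cercopithecus,(Urocyon,Papio))),(((Lycaon,Bombus),(Gorilla,Nomascus)),(Alnus,Sinapis))).
That clade has exactly 11 tips — every listed taxon and nothing else — so the group is monophyletic.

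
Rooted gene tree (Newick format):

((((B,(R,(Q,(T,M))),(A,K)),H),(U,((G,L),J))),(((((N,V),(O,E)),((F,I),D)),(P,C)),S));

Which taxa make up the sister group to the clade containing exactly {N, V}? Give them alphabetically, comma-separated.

E, O

The clade containing exactly {N, V} attaches to the tree at the node subtending ((N,V),(O,E)).
The other lineage descending from that same node — the sister group — is (O,E); its 2 tips in alphabetical order are the answer.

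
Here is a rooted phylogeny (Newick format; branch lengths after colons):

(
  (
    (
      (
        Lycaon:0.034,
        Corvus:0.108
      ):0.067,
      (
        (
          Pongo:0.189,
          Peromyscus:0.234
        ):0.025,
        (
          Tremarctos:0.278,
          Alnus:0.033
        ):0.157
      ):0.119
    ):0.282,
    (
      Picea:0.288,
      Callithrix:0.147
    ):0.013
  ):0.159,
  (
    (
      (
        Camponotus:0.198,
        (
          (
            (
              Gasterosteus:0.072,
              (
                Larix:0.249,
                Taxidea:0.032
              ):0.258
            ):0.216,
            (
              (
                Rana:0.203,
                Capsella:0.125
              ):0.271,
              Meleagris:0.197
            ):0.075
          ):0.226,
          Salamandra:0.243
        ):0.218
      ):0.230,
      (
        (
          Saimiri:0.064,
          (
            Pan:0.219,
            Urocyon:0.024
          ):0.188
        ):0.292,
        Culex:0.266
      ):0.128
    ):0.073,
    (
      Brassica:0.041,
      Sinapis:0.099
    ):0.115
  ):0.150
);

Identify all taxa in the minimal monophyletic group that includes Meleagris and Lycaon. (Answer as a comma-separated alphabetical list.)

Alnus, Brassica, Callithrix, Camponotus, Capsella, Corvus, Culex, Gasterosteus, Larix, Lycaon, Meleagris, Pan, Peromyscus, Picea, Pongo, Rana, Saimiri, Salamandra, Sinapis, Taxidea, Tremarctos, Urocyon

Tracing Meleagris: it sits inside ((Rana,Capsella),Meleagris).
Tracing Lycaon: it sits inside (Lycaon,Corvus).
The smallest clade enclosing both is the whole tree (their MRCA is the root), so the answer is all 22 tips in alphabetical order.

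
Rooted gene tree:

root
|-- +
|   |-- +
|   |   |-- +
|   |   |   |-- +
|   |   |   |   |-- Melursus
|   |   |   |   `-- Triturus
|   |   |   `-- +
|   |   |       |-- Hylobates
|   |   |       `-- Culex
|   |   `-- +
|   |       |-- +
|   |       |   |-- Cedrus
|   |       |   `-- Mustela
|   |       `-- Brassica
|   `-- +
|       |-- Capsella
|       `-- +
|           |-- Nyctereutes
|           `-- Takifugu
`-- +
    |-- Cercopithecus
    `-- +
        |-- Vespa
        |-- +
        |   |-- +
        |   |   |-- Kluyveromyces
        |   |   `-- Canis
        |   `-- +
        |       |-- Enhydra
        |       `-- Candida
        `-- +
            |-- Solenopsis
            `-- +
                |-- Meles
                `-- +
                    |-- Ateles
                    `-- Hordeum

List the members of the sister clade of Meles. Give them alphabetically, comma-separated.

Meles attaches to the tree at the node subtending (Meles,(Ateles,Hordeum)).
The other lineage descending from that same node — the sister group — is (Ateles,Hordeum); its 2 tips in alphabetical order are the answer.

Ateles, Hordeum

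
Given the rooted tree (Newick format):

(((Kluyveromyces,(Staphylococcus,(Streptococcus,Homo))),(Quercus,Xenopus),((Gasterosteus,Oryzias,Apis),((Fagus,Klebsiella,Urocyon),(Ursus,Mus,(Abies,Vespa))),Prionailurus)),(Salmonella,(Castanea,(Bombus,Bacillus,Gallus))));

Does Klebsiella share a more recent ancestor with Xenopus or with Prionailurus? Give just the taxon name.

Prionailurus

The MRCA of Klebsiella and Prionailurus subtends ((Gasterosteus,Oryzias,Apis),((Fagus,Klebsiella,Urocyon),(Ursus,Mus,(Abies,Vespa))),Prionailurus) (11 taxa).
The MRCA of Klebsiella and Xenopus subtends ((Kluyveromyces,(Staphylococcus,(Streptococcus,Homo))),(Quercus,Xenopus),((Gasterosteus,Oryzias,Apis),((Fagus,Klebsiella,Urocyon),(Ursus,Mus,(Abies,Vespa))),Prionailurus)) (17 taxa).
The first is nested inside the second, so Klebsiella shares a more recent common ancestor with Prionailurus.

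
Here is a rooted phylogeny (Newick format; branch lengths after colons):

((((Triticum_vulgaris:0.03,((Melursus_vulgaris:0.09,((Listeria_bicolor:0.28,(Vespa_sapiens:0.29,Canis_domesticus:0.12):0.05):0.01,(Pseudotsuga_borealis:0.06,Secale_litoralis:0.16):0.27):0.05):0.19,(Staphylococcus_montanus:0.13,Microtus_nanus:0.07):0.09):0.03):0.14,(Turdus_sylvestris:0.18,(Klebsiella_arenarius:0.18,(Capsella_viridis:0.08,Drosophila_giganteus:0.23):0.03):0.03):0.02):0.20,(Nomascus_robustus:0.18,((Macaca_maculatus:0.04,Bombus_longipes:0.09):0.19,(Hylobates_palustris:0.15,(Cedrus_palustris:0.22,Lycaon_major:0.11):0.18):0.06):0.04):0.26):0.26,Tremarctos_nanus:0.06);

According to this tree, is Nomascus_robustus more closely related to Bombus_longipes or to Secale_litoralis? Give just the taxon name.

The MRCA of Nomascus_robustus and Bombus_longipes subtends (Nomascus_robustus,((Macaca_maculatus,Bombus_longipes),(Hylobates_palustris,(Cedrus_palustris,Lycaon_major)))) (6 taxa).
The MRCA of Nomascus_robustus and Secale_litoralis subtends (((Triticum_vulgaris,((Melursus_vulgaris,((Listeria_bicolor,(Vespa_sapiens,Canis_domesticus)),(Pseudotsuga_borealis,Secale_litoralis))),(Staphylococcus_montanus,Microtus_nanus))),(Turdus_sylvestris,(Klebsiella_arenarius,(Capsella_viridis,Drosophila_giganteus)))),(Nomascus_robustus,((Macaca_maculatus,Bombus_longipes),(Hylobates_palustris,(Cedrus_palustris,Lycaon_major))))) (19 taxa).
The first is nested inside the second, so Nomascus_robustus shares a more recent common ancestor with Bombus_longipes.

Bombus_longipes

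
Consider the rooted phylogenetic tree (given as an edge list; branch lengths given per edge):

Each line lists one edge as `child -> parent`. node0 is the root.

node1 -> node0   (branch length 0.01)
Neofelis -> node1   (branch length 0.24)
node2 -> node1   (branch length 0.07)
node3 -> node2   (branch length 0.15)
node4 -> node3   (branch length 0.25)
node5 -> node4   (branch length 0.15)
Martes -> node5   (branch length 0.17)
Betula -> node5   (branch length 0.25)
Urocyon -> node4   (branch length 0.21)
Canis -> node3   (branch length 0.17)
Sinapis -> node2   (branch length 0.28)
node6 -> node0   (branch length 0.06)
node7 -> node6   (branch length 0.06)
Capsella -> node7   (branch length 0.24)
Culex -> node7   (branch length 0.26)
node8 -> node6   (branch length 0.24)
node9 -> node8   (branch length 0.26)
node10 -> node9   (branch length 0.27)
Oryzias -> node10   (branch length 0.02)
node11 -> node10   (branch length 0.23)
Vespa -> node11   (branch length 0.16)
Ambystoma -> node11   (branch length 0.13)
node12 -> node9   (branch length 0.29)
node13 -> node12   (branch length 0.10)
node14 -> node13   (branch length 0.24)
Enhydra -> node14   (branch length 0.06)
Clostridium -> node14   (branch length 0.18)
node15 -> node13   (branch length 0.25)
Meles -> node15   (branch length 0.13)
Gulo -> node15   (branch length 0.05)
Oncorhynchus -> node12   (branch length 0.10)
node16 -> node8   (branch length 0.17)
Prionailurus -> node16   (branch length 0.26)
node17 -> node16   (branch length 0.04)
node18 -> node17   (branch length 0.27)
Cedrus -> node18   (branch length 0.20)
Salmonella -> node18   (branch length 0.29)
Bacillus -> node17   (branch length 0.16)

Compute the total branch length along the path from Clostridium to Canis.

1.77

The path runs Clostridium → … → MRCA → … → Canis; the MRCA is the root of the tree.
Branch lengths along that path: 0.18 + 0.24 + 0.10 + 0.29 + 0.26 + 0.24 + 0.06 + 0.01 + 0.07 + 0.15 + 0.17 = 1.77.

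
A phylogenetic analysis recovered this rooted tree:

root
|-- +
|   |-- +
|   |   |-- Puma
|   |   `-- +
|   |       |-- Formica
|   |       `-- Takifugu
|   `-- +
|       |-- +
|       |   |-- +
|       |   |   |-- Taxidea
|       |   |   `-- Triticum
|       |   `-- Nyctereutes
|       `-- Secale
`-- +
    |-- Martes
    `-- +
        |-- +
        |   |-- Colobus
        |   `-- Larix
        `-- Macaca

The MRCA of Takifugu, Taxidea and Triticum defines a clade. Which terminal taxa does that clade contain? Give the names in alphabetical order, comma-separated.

Formica, Nyctereutes, Puma, Secale, Takifugu, Taxidea, Triticum

Tracing Takifugu: it sits inside (Formica,Takifugu).
Tracing Taxidea: it sits inside (Taxidea,Triticum).
Tracing Triticum: it sits inside (Taxidea,Triticum).
The smallest clade enclosing all 3 is ((Puma,(Formica,Takifugu)),(((Taxidea,Triticum),Nyctereutes),Secale)); the answer is its 7 terminal taxa in alphabetical order.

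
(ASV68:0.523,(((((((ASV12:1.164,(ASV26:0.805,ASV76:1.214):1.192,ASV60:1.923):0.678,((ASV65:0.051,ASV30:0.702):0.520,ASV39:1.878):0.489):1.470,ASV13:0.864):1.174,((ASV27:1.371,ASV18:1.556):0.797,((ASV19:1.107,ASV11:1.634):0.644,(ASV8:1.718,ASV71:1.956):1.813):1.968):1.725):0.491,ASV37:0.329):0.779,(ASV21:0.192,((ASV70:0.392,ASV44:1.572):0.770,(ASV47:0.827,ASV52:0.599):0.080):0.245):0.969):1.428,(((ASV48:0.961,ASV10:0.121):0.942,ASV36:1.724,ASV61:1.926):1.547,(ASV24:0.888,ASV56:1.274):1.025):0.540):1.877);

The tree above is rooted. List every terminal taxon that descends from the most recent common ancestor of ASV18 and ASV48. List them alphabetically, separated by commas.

ASV10, ASV11, ASV12, ASV13, ASV18, ASV19, ASV21, ASV24, ASV26, ASV27, ASV30, ASV36, ASV37, ASV39, ASV44, ASV47, ASV48, ASV52, ASV56, ASV60, ASV61, ASV65, ASV70, ASV71, ASV76, ASV8

Tracing ASV18: it sits inside (ASV27,ASV18).
Tracing ASV48: it sits inside (ASV48,ASV10).
The smallest clade enclosing both is (((((((ASV12,(ASV26,ASV76),ASV60),((ASV65,ASV30),ASV39)),ASV13),((ASV27,ASV18),((ASV19,ASV11),(ASV8,ASV71)))),ASV37),(ASV21,((ASV70,ASV44),(ASV47,ASV52)))),(((ASV48,ASV10),ASV36,ASV61),(ASV24,ASV56))); the answer is its 26 terminal taxa in alphabetical order.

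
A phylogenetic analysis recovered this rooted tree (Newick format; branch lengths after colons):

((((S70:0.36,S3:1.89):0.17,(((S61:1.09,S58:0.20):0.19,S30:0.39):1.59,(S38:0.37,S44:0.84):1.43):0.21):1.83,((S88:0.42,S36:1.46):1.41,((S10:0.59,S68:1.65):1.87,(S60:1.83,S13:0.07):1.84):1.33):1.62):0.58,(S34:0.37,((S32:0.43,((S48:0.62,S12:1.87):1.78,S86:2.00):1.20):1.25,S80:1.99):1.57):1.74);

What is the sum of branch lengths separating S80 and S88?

9.33

The path runs S80 → … → MRCA → … → S88; the MRCA is the root of the tree.
Branch lengths along that path: 1.99 + 1.57 + 1.74 + 0.58 + 1.62 + 1.41 + 0.42 = 9.33.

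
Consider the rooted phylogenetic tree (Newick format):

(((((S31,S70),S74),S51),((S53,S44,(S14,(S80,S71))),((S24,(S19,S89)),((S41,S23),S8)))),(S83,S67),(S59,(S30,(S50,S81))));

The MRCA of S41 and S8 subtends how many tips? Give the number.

3

The MRCA of S41 and S8 is the node subtending ((S41,S23),S8).
That clade contains 3 terminal taxa: S23, S41, S8.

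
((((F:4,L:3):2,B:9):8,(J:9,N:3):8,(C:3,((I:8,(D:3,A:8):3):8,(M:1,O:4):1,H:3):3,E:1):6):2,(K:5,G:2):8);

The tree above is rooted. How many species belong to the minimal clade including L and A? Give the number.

13

The MRCA of L and A is the node subtending (((F,L),B),(J,N),(C,((I,(D,A)),(M,O),H),E)).
That clade contains 13 terminal taxa: A, B, C, D, E, F, H, I, J, L, M, N, O.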